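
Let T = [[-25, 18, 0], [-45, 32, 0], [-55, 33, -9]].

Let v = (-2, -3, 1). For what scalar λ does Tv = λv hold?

2

Compute Tv: T·(-2, -3, 1) = (-4, -6, 2).
Since Tv = λv, compare component 1: -4 = λ·-2, so λ = 2.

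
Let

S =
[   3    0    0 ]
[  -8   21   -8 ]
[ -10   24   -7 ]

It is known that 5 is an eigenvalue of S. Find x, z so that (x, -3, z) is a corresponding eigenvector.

We need (S - 5I)v = 0.
S - 5I = [[-2, 0, 0], [-8, 16, -8], [-10, 24, -12]].
Row 1: (-2)·x + (0)·-3 + (0)·z = 0
Row 2: (-8)·x + (16)·-3 + (-8)·z = 0
Row 3: (-10)·x + (24)·-3 + (-12)·z = 0
Solving gives x = 0, z = -6.
Check: S·(0, -3, -6) = (0, -15, -30) = 5·(0, -3, -6).

0, -6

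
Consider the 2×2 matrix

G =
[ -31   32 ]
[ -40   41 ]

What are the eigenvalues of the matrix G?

1, 9

det(G - rI) = (-31 - r)(41 - r) - (32)·(-40) = r^2 - 10r + 9.
This factors as (r - 1)·(r - 9) = 0.
Eigenvalues: 1, 9.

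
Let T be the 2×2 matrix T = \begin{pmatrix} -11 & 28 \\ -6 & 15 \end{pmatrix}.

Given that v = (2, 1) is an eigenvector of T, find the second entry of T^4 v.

First find the eigenvalue: Tv = (6, 3) = 3·(2, 1), so λ = 3.
Then T^4 v = λ^4·v = 3^4·(2, 1) = 81·(2, 1) = (162, 81).

81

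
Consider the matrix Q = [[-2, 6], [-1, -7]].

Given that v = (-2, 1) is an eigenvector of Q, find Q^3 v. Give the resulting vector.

First find the eigenvalue: Qv = (10, -5) = -5·(-2, 1), so λ = -5.
Then Q^3 v = λ^3·v = (-5)^3·(-2, 1) = -125·(-2, 1) = (250, -125).

(250, -125)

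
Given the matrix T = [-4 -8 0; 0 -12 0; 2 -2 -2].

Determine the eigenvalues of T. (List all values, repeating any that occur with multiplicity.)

Compute the characteristic polynomial p(λ) = det(λI - T).
Expanding along the first row, p(λ) = λ^3 + 18λ^2 + 80λ + 96.
Rational-root test: λ = -2 gives p(-2) = 0.
Factor out (λ + 2): p(λ) = (λ + 2)·(λ^2 + 16λ + 48).
The quadratic factors as (λ + 12)·(λ + 4).
Eigenvalues: -12, -4, -2.

-12, -4, -2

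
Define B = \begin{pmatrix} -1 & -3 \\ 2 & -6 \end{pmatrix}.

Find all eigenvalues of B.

-4, -3

det(B - λI) = (-1 - λ)(-6 - λ) - (-3)·(2) = λ^2 + 7λ + 12.
This factors as (λ + 4)·(λ + 3) = 0.
Eigenvalues: -4, -3.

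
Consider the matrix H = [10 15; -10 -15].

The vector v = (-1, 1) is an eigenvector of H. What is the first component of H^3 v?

First find the eigenvalue: Hv = (5, -5) = -5·(-1, 1), so λ = -5.
Then H^3 v = λ^3·v = (-5)^3·(-1, 1) = -125·(-1, 1) = (125, -125).

125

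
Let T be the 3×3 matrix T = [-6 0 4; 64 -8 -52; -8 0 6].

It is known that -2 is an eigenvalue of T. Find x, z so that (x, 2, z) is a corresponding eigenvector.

1, 1

We need (T + 2I)v = 0.
T + 2I = [[-4, 0, 4], [64, -6, -52], [-8, 0, 8]].
Row 1: (-4)·x + (0)·2 + (4)·z = 0
Row 2: (64)·x + (-6)·2 + (-52)·z = 0
Row 3: (-8)·x + (0)·2 + (8)·z = 0
Solving gives x = 1, z = 1.
Check: T·(1, 2, 1) = (-2, -4, -2) = -2·(1, 2, 1).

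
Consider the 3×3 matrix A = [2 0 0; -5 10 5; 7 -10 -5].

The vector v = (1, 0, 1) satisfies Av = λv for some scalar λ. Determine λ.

Compute Av: A·(1, 0, 1) = (2, 0, 2).
Since Av = λv, compare component 1: 2 = λ·1, so λ = 2.

2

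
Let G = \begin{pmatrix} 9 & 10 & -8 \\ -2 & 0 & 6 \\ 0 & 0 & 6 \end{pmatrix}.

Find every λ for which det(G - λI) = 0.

4, 5, 6

Set up det(λI - G) = 0.
Cofactor expansion gives p(λ) = λ^3 - 15λ^2 + 74λ - 120.
Rational-root test: λ = 4 gives p(4) = 0.
Dividing by (λ - 4) leaves λ^2 - 11λ + 30.
The quadratic factors as (λ - 5)·(λ - 6).
Eigenvalues: 4, 5, 6.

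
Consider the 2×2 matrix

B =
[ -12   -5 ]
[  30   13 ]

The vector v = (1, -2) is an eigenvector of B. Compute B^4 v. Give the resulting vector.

First find the eigenvalue: Bv = (-2, 4) = -2·(1, -2), so λ = -2.
Then B^4 v = λ^4·v = (-2)^4·(1, -2) = 16·(1, -2) = (16, -32).

(16, -32)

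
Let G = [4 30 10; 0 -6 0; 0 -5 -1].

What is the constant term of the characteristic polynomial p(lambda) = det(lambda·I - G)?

-24

p(0) = det(0·I − G) = det(−G) = (−1)^3·det(G).
det(G) = 24, so p(0) = -24.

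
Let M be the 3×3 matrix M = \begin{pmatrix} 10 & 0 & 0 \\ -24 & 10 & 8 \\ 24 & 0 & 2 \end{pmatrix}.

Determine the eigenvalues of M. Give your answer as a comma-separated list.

2, 10, 10

The characteristic polynomial is p(λ) = det(λI - M).
Cofactor expansion gives p(λ) = λ^3 - 22λ^2 + 140λ - 200.
Try λ = 10: p(10) = 0, so 10 is a root.
Factor out (λ - 10): p(λ) = (λ - 10)·(λ^2 - 12λ + 20).
The quadratic factors as (λ - 2)·(λ - 10).
Eigenvalues: 2, 10, 10.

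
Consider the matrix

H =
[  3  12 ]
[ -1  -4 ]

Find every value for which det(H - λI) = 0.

det(H - λI) = (3 - λ)(-4 - λ) - (12)·(-1) = λ^2 + λ.
This factors as (λ + 1)·λ = 0.
Eigenvalues: -1, 0.

-1, 0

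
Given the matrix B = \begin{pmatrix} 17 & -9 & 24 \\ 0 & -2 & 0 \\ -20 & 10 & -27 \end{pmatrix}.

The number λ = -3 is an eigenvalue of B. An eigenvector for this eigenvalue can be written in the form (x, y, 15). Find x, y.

We need (B + 3I)v = 0.
B + 3I = [[20, -9, 24], [0, 1, 0], [-20, 10, -24]].
Row 1: (20)·x + (-9)·y + (24)·15 = 0
Row 2: (0)·x + (1)·y + (0)·15 = 0
Row 3: (-20)·x + (10)·y + (-24)·15 = 0
Solving gives x = -18, y = 0.
Check: B·(-18, 0, 15) = (54, 0, -45) = -3·(-18, 0, 15).

-18, 0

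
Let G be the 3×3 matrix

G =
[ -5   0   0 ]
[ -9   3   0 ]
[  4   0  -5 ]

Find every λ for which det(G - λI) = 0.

G is lower triangular, so its eigenvalues are the diagonal entries.
Diagonal: -5, 3, -5.

-5, -5, 3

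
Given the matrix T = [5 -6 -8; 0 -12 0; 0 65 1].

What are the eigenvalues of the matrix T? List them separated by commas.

Compute the characteristic polynomial p(λ) = det(λI - T).
Cofactor expansion gives p(λ) = λ^3 + 6λ^2 - 67λ + 60.
Since p(1) = 0, λ = 1 is a root.
Dividing by (λ - 1) leaves λ^2 + 7λ - 60.
The quadratic factors as (λ + 12)·(λ - 5).
Eigenvalues: -12, 1, 5.

-12, 1, 5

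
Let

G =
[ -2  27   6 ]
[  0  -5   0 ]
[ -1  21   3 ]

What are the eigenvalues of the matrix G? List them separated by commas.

Compute the characteristic polynomial p(λ) = det(λI - G).
Cofactor expansion gives p(λ) = λ^3 + 4λ^2 - 5λ.
Try λ = 0: p(0) = 0, so 0 is a root.
Dividing by λ leaves λ^2 + 4λ - 5.
The quadratic factors as (λ + 5)·(λ - 1).
Eigenvalues: -5, 0, 1.

-5, 0, 1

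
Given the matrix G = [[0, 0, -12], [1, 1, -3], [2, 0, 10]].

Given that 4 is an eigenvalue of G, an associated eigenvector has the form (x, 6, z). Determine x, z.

We need (G - 4I)v = 0.
G - 4I = [[-4, 0, -12], [1, -3, -3], [2, 0, 6]].
Row 1: (-4)·x + (0)·6 + (-12)·z = 0
Row 2: (1)·x + (-3)·6 + (-3)·z = 0
Row 3: (2)·x + (0)·6 + (6)·z = 0
Solving gives x = 9, z = -3.
Check: G·(9, 6, -3) = (36, 24, -12) = 4·(9, 6, -3).

9, -3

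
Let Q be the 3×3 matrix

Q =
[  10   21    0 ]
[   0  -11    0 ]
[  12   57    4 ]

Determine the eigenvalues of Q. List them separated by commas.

-11, 4, 10

Set up det(rI - Q) = 0.
Expanding the 3×3 determinant: p(r) = r^3 - 3r^2 - 114r + 440.
Try r = 4: p(4) = 0, so 4 is a root.
Factor out (r - 4): p(r) = (r - 4)·(r^2 + r - 110).
The quadratic factors as (r + 11)·(r - 10).
Eigenvalues: -11, 4, 10.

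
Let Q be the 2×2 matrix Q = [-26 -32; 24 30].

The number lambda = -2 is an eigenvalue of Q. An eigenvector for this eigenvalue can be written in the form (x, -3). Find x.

4

We need (Q + 2I)v = 0.
Q + 2I = [[-24, -32], [24, 32]].
Row 1: (-24)·x + (-32)·-3 = 0
Row 2: (24)·x + (32)·-3 = 0
Solving gives x = 4.
Check: Q·(4, -3) = (-8, 6) = -2·(4, -3).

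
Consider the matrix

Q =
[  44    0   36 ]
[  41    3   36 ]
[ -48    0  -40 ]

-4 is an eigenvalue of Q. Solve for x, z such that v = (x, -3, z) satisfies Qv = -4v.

-3, 4

We need (Q + 4I)v = 0.
Q + 4I = [[48, 0, 36], [41, 7, 36], [-48, 0, -36]].
Row 1: (48)·x + (0)·-3 + (36)·z = 0
Row 2: (41)·x + (7)·-3 + (36)·z = 0
Row 3: (-48)·x + (0)·-3 + (-36)·z = 0
Solving gives x = -3, z = 4.
Check: Q·(-3, -3, 4) = (12, 12, -16) = -4·(-3, -3, 4).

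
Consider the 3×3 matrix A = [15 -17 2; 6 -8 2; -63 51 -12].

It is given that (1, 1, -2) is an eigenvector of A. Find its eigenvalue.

Compute Av: A·(1, 1, -2) = (-6, -6, 12).
Since Av = λv, compare component 1: -6 = λ·1, so λ = -6.

-6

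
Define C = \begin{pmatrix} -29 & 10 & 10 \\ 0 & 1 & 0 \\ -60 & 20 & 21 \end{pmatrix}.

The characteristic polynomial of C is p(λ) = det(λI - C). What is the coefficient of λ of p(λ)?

-17

p(λ) = λ^3 + 7λ^2 - 17λ + 9.
The coefficient of λ is -17.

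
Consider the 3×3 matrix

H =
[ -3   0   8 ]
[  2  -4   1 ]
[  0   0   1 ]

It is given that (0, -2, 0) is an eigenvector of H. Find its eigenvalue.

-4

Compute Hv: H·(0, -2, 0) = (0, 8, 0).
Since Hv = λv, compare component 2: 8 = λ·-2, so λ = -4.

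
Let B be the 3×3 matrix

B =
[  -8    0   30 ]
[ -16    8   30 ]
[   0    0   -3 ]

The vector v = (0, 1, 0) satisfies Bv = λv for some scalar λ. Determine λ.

Compute Bv: B·(0, 1, 0) = (0, 8, 0).
Since Bv = λv, compare component 2: 8 = λ·1, so λ = 8.

8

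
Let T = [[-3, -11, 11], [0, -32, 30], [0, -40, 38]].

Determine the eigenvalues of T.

Compute the characteristic polynomial p(s) = det(sI - T).
Cofactor expansion gives p(s) = s^3 - 3s^2 - 34s - 48.
Since p(-3) = 0, s = -3 is a root.
Dividing by (s + 3) leaves s^2 - 6s - 16.
The quadratic factors as (s + 2)·(s - 8).
Eigenvalues: -3, -2, 8.

-3, -2, 8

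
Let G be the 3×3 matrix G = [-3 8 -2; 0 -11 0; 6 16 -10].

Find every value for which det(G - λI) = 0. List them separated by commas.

Set up det(rI - G) = 0.
Cofactor expansion gives p(r) = r^3 + 24r^2 + 185r + 462.
Rational-root test: r = -6 gives p(-6) = 0.
Dividing by (r + 6) leaves r^2 + 18r + 77.
The quadratic factors as (r + 11)·(r + 7).
Eigenvalues: -11, -7, -6.

-11, -7, -6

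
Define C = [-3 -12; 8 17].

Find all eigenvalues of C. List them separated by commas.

5, 9

det(C - lambda·I) = (-3 - lambda)(17 - lambda) - (-12)·(8) = lambda^2 - 14·lambda + 45.
This factors as (lambda - 5)·(lambda - 9) = 0.
Eigenvalues: 5, 9.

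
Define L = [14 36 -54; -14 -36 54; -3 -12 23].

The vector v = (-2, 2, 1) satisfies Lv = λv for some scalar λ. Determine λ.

5

Compute Lv: L·(-2, 2, 1) = (-10, 10, 5).
Since Lv = λv, compare component 1: -10 = λ·-2, so λ = 5.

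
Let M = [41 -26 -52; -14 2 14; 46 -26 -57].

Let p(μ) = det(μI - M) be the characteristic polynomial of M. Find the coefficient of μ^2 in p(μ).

The coefficient of μ^2 of det(μI - M) is −trace(M).
trace(M) = (41) + (2) + (-57) = -14, so the coefficient is 14.

14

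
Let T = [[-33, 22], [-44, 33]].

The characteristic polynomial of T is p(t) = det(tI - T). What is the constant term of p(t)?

p(t) = t^2 - 121.
The constant term is -121.

-121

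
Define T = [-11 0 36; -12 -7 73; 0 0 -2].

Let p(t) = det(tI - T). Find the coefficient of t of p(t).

p(t) = t^3 + 20t^2 + 113t + 154.
The coefficient of t is 113.

113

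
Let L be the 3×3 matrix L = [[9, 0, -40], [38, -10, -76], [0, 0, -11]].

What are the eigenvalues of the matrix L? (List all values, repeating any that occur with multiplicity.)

The characteristic polynomial is p(λ) = det(λI - L).
Cofactor expansion gives p(λ) = λ^3 + 12λ^2 - 79λ - 990.
Rational-root test: λ = -10 gives p(-10) = 0.
Factor out (λ + 10): p(λ) = (λ + 10)·(λ^2 + 2λ - 99).
The quadratic factors as (λ + 11)·(λ - 9).
Eigenvalues: -11, -10, 9.

-11, -10, 9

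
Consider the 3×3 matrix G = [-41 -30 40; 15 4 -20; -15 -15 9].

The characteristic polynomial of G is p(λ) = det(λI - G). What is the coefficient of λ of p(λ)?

p(λ) = λ^3 + 28λ^2 + 253λ + 726.
The coefficient of λ is 253.

253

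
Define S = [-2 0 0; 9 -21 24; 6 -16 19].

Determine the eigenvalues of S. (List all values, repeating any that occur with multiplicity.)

-5, -2, 3

Set up det(tI - S) = 0.
Expanding the 3×3 determinant: p(t) = t^3 + 4t^2 - 11t - 30.
Rational-root test: t = -2 gives p(-2) = 0.
Dividing by (t + 2) leaves t^2 + 2t - 15.
The quadratic factors as (t + 5)·(t - 3).
Eigenvalues: -5, -2, 3.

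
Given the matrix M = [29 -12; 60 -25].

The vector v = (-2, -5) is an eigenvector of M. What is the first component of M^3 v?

2

First find the eigenvalue: Mv = (2, 5) = -1·(-2, -5), so λ = -1.
Then M^3 v = λ^3·v = (-1)^3·(-2, -5) = -1·(-2, -5) = (2, 5).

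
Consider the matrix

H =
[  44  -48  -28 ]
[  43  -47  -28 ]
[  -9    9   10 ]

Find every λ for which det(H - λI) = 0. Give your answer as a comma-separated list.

The characteristic polynomial is p(λ) = det(λI - H).
Expanding along the first row, p(λ) = λ^3 - 7λ^2 - 34λ + 40.
Try λ = 10: p(10) = 0, so 10 is a root.
Dividing by (λ - 10) leaves λ^2 + 3λ - 4.
The quadratic factors as (λ + 4)·(λ - 1).
Eigenvalues: -4, 1, 10.

-4, 1, 10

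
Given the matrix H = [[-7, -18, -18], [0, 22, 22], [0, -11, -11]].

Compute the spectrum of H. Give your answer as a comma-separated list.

Set up det(tI - H) = 0.
Expanding along the first row, p(t) = t^3 - 4t^2 - 77t.
Since p(11) = 0, t = 11 is a root.
Dividing by (t - 11) leaves t^2 + 7t.
The quadratic factors as (t + 7)·t.
Eigenvalues: -7, 0, 11.

-7, 0, 11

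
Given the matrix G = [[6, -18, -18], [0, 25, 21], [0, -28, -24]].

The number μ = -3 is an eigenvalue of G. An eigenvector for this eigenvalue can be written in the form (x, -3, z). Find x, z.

2, 4

We need (G + 3I)v = 0.
G + 3I = [[9, -18, -18], [0, 28, 21], [0, -28, -21]].
Row 1: (9)·x + (-18)·-3 + (-18)·z = 0
Row 2: (0)·x + (28)·-3 + (21)·z = 0
Row 3: (0)·x + (-28)·-3 + (-21)·z = 0
Solving gives x = 2, z = 4.
Check: G·(2, -3, 4) = (-6, 9, -12) = -3·(2, -3, 4).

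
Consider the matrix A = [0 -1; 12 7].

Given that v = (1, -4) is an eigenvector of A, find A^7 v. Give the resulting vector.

First find the eigenvalue: Av = (4, -16) = 4·(1, -4), so λ = 4.
Then A^7 v = λ^7·v = 4^7·(1, -4) = 16384·(1, -4) = (16384, -65536).

(16384, -65536)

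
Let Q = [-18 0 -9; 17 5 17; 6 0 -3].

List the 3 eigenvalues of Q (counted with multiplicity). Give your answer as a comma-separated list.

The characteristic polynomial is p(lambda) = det(lambda·I - Q).
Expanding the 3×3 determinant: p(lambda) = lambda^3 + 16·lambda^2 + 3·lambda - 540.
Rational-root test: lambda = -12 gives p(-12) = 0.
Factor out (lambda + 12): p(lambda) = (lambda + 12)·(lambda^2 + 4·lambda - 45).
The quadratic factors as (lambda + 9)·(lambda - 5).
Eigenvalues: -12, -9, 5.

-12, -9, 5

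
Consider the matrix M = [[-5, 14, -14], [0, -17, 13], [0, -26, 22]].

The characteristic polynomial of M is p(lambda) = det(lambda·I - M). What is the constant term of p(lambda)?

p(lambda) = lambda^3 - 61·lambda - 180.
The constant term is -180.

-180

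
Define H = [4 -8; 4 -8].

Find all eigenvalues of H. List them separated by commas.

-4, 0

det(H - λI) = (4 - λ)(-8 - λ) - (-8)·(4) = λ^2 + 4λ.
This factors as (λ + 4)·λ = 0.
Eigenvalues: -4, 0.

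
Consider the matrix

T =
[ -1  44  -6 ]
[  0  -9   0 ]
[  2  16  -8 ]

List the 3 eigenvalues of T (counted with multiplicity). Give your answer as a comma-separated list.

-9, -5, -4

Set up det(λI - T) = 0.
Expanding along the first row, p(λ) = λ^3 + 18λ^2 + 101λ + 180.
Since p(-4) = 0, λ = -4 is a root.
Factor out (λ + 4): p(λ) = (λ + 4)·(λ^2 + 14λ + 45).
The quadratic factors as (λ + 9)·(λ + 5).
Eigenvalues: -9, -5, -4.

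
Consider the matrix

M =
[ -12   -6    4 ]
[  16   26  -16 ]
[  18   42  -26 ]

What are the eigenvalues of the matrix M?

-8, -6, 2

The characteristic polynomial is p(λ) = det(λI - M).
Cofactor expansion gives p(λ) = λ^3 + 12λ^2 + 20λ - 96.
Since p(2) = 0, λ = 2 is a root.
Dividing by (λ - 2) leaves λ^2 + 14λ + 48.
The quadratic factors as (λ + 8)·(λ + 6).
Eigenvalues: -8, -6, 2.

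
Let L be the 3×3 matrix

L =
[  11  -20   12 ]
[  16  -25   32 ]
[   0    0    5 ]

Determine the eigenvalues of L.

-9, -5, 5

The characteristic polynomial is p(t) = det(tI - L).
Expanding along the first row, p(t) = t^3 + 9t^2 - 25t - 225.
Since p(5) = 0, t = 5 is a root.
Factor out (t - 5): p(t) = (t - 5)·(t^2 + 14t + 45).
The quadratic factors as (t + 9)·(t + 5).
Eigenvalues: -9, -5, 5.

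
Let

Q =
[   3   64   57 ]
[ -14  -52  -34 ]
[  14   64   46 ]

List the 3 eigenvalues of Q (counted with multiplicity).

-11, -4, 12

The characteristic polynomial is p(lambda) = det(lambda·I - Q).
Expanding the 3×3 determinant: p(lambda) = lambda^3 + 3·lambda^2 - 136·lambda - 528.
Rational-root test: lambda = -4 gives p(-4) = 0.
Factor out (lambda + 4): p(lambda) = (lambda + 4)·(lambda^2 - lambda - 132).
The quadratic factors as (lambda + 11)·(lambda - 12).
Eigenvalues: -11, -4, 12.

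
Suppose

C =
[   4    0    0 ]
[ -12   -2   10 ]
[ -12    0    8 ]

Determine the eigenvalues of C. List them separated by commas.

Compute the characteristic polynomial p(r) = det(rI - C).
Expanding the 3×3 determinant: p(r) = r^3 - 10r^2 + 8r + 64.
Since p(8) = 0, r = 8 is a root.
Dividing by (r - 8) leaves r^2 - 2r - 8.
The quadratic factors as (r + 2)·(r - 4).
Eigenvalues: -2, 4, 8.

-2, 4, 8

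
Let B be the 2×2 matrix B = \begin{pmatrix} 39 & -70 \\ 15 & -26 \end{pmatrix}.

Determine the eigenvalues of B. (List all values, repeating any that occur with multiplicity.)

4, 9

det(B - lambda·I) = (39 - lambda)(-26 - lambda) - (-70)·(15) = lambda^2 - 13·lambda + 36.
This factors as (lambda - 4)·(lambda - 9) = 0.
Eigenvalues: 4, 9.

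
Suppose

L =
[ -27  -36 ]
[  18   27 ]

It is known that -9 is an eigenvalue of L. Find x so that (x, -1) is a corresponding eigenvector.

2

We need (L + 9I)v = 0.
L + 9I = [[-18, -36], [18, 36]].
Row 1: (-18)·x + (-36)·-1 = 0
Row 2: (18)·x + (36)·-1 = 0
Solving gives x = 2.
Check: L·(2, -1) = (-18, 9) = -9·(2, -1).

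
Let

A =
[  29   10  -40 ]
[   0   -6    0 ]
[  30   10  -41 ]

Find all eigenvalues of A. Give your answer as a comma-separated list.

-11, -6, -1

Compute the characteristic polynomial p(t) = det(tI - A).
Expanding along the first row, p(t) = t^3 + 18t^2 + 83t + 66.
Rational-root test: t = -6 gives p(-6) = 0.
Factor out (t + 6): p(t) = (t + 6)·(t^2 + 12t + 11).
The quadratic factors as (t + 11)·(t + 1).
Eigenvalues: -11, -6, -1.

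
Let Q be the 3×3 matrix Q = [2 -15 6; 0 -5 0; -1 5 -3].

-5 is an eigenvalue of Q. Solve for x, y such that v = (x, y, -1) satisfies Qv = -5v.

We need (Q + 5I)v = 0.
Q + 5I = [[7, -15, 6], [0, 0, 0], [-1, 5, 2]].
Row 1: (7)·x + (-15)·y + (6)·-1 = 0
Row 2: (0)·x + (0)·y + (0)·-1 = 0
Row 3: (-1)·x + (5)·y + (2)·-1 = 0
Solving gives x = 3, y = 1.
Check: Q·(3, 1, -1) = (-15, -5, 5) = -5·(3, 1, -1).

3, 1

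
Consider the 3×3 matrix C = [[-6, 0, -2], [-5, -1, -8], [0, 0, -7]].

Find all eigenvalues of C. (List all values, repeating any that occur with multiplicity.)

-7, -6, -1

Compute the characteristic polynomial p(s) = det(sI - C).
Cofactor expansion gives p(s) = s^3 + 14s^2 + 55s + 42.
Try s = -1: p(-1) = 0, so -1 is a root.
Factor out (s + 1): p(s) = (s + 1)·(s^2 + 13s + 42).
The quadratic factors as (s + 7)·(s + 6).
Eigenvalues: -7, -6, -1.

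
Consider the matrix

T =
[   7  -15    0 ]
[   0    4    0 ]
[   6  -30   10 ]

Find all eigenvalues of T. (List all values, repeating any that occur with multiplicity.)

4, 7, 10

The characteristic polynomial is p(t) = det(tI - T).
Cofactor expansion gives p(t) = t^3 - 21t^2 + 138t - 280.
Since p(4) = 0, t = 4 is a root.
Dividing by (t - 4) leaves t^2 - 17t + 70.
The quadratic factors as (t - 7)·(t - 10).
Eigenvalues: 4, 7, 10.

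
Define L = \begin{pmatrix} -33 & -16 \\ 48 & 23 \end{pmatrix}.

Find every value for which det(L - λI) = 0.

-9, -1

det(L - tI) = (-33 - t)(23 - t) - (-16)·(48) = t^2 + 10t + 9.
This factors as (t + 9)·(t + 1) = 0.
Eigenvalues: -9, -1.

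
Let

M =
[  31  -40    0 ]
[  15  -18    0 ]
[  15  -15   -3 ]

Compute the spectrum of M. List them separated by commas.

Compute the characteristic polynomial p(s) = det(sI - M).
Expanding along the first row, p(s) = s^3 - 10s^2 + 3s + 126.
Rational-root test: s = 6 gives p(6) = 0.
Dividing by (s - 6) leaves s^2 - 4s - 21.
The quadratic factors as (s + 3)·(s - 7).
Eigenvalues: -3, 6, 7.

-3, 6, 7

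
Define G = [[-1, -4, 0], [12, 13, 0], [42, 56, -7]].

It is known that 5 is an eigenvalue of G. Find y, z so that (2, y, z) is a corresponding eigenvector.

We need (G - 5I)v = 0.
G - 5I = [[-6, -4, 0], [12, 8, 0], [42, 56, -12]].
Row 1: (-6)·2 + (-4)·y + (0)·z = 0
Row 2: (12)·2 + (8)·y + (0)·z = 0
Row 3: (42)·2 + (56)·y + (-12)·z = 0
Solving gives y = -3, z = -7.
Check: G·(2, -3, -7) = (10, -15, -35) = 5·(2, -3, -7).

-3, -7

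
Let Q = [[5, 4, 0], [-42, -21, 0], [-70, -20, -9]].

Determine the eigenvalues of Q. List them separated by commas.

-9, -9, -7

Set up det(λI - Q) = 0.
Expanding along the first row, p(λ) = λ^3 + 25λ^2 + 207λ + 567.
Rational-root test: λ = -9 gives p(-9) = 0.
Dividing by (λ + 9) leaves λ^2 + 16λ + 63.
The quadratic factors as (λ + 9)·(λ + 7).
Eigenvalues: -9, -9, -7.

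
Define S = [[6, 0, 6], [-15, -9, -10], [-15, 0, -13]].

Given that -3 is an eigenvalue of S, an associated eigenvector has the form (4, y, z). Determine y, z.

0, -6

We need (S + 3I)v = 0.
S + 3I = [[9, 0, 6], [-15, -6, -10], [-15, 0, -10]].
Row 1: (9)·4 + (0)·y + (6)·z = 0
Row 2: (-15)·4 + (-6)·y + (-10)·z = 0
Row 3: (-15)·4 + (0)·y + (-10)·z = 0
Solving gives y = 0, z = -6.
Check: S·(4, 0, -6) = (-12, 0, 18) = -3·(4, 0, -6).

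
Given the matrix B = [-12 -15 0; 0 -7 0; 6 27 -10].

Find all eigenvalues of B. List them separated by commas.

The characteristic polynomial is p(t) = det(tI - B).
Expanding along the first row, p(t) = t^3 + 29t^2 + 274t + 840.
Try t = -7: p(-7) = 0, so -7 is a root.
Dividing by (t + 7) leaves t^2 + 22t + 120.
The quadratic factors as (t + 12)·(t + 10).
Eigenvalues: -12, -10, -7.

-12, -10, -7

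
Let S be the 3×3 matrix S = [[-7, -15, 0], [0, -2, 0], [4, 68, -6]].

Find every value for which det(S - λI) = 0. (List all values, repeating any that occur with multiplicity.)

Set up det(λI - S) = 0.
Cofactor expansion gives p(λ) = λ^3 + 15λ^2 + 68λ + 84.
Try λ = -2: p(-2) = 0, so -2 is a root.
Dividing by (λ + 2) leaves λ^2 + 13λ + 42.
The quadratic factors as (λ + 7)·(λ + 6).
Eigenvalues: -7, -6, -2.

-7, -6, -2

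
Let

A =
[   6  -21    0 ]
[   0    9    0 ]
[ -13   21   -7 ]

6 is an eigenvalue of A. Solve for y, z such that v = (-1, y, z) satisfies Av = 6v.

We need (A - 6I)v = 0.
A - 6I = [[0, -21, 0], [0, 3, 0], [-13, 21, -13]].
Row 1: (0)·-1 + (-21)·y + (0)·z = 0
Row 2: (0)·-1 + (3)·y + (0)·z = 0
Row 3: (-13)·-1 + (21)·y + (-13)·z = 0
Solving gives y = 0, z = 1.
Check: A·(-1, 0, 1) = (-6, 0, 6) = 6·(-1, 0, 1).

0, 1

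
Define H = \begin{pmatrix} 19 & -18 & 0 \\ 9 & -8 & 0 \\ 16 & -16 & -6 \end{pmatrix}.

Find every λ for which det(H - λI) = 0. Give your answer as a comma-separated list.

-6, 1, 10

The characteristic polynomial is p(lambda) = det(lambda·I - H).
Expanding along the first row, p(lambda) = lambda^3 - 5·lambda^2 - 56·lambda + 60.
Since p(-6) = 0, lambda = -6 is a root.
Factor out (lambda + 6): p(lambda) = (lambda + 6)·(lambda^2 - 11·lambda + 10).
The quadratic factors as (lambda - 1)·(lambda - 10).
Eigenvalues: -6, 1, 10.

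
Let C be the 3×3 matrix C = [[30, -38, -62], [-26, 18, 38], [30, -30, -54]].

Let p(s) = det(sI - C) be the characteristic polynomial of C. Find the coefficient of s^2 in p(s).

The coefficient of s^2 of det(sI - C) is −trace(C).
trace(C) = (30) + (18) + (-54) = -6, so the coefficient is 6.

6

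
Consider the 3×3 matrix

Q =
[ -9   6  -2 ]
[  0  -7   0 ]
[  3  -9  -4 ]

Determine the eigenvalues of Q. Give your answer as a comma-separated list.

Compute the characteristic polynomial p(λ) = det(λI - Q).
Cofactor expansion gives p(λ) = λ^3 + 20λ^2 + 133λ + 294.
Try λ = -6: p(-6) = 0, so -6 is a root.
Dividing by (λ + 6) leaves λ^2 + 14λ + 49.
The quadratic factor is (λ + 7)^2.
Eigenvalues: -7, -7, -6.

-7, -7, -6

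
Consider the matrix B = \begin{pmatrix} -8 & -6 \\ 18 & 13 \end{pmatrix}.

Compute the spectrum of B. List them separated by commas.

1, 4

det(B - lambda·I) = (-8 - lambda)(13 - lambda) - (-6)·(18) = lambda^2 - 5·lambda + 4.
This factors as (lambda - 1)·(lambda - 4) = 0.
Eigenvalues: 1, 4.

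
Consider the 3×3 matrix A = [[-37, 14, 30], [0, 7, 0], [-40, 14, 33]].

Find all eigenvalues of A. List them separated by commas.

Set up det(μI - A) = 0.
Expanding the 3×3 determinant: p(μ) = μ^3 - 3μ^2 - 49μ + 147.
Rational-root test: μ = 3 gives p(3) = 0.
Dividing by (μ - 3) leaves μ^2 - 49.
The quadratic factors as (μ + 7)·(μ - 7).
Eigenvalues: -7, 3, 7.

-7, 3, 7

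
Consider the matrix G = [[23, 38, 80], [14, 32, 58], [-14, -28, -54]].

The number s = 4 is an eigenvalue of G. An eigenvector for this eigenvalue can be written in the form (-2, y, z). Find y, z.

We need (G - 4I)v = 0.
G - 4I = [[19, 38, 80], [14, 28, 58], [-14, -28, -58]].
Row 1: (19)·-2 + (38)·y + (80)·z = 0
Row 2: (14)·-2 + (28)·y + (58)·z = 0
Row 3: (-14)·-2 + (-28)·y + (-58)·z = 0
Solving gives y = 1, z = 0.
Check: G·(-2, 1, 0) = (-8, 4, 0) = 4·(-2, 1, 0).

1, 0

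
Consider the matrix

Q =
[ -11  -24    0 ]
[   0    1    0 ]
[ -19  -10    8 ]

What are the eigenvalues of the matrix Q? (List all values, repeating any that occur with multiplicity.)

-11, 1, 8

Compute the characteristic polynomial p(lambda) = det(lambda·I - Q).
Expanding along the first row, p(lambda) = lambda^3 + 2·lambda^2 - 91·lambda + 88.
Rational-root test: lambda = 1 gives p(1) = 0.
Factor out (lambda - 1): p(lambda) = (lambda - 1)·(lambda^2 + 3·lambda - 88).
The quadratic factors as (lambda + 11)·(lambda - 8).
Eigenvalues: -11, 1, 8.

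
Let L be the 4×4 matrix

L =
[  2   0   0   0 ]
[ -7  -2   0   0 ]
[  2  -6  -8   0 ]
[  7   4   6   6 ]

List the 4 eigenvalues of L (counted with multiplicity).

-8, -2, 2, 6

L is lower triangular, so its eigenvalues are the diagonal entries.
Diagonal: 2, -2, -8, 6.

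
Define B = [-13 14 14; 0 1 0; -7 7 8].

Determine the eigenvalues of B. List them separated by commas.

-6, 1, 1

The characteristic polynomial is p(r) = det(rI - B).
Expanding along the first row, p(r) = r^3 + 4r^2 - 11r + 6.
Try r = -6: p(-6) = 0, so -6 is a root.
Factor out (r + 6): p(r) = (r + 6)·(r^2 - 2r + 1).
The quadratic factor is (r - 1)^2.
Eigenvalues: -6, 1, 1.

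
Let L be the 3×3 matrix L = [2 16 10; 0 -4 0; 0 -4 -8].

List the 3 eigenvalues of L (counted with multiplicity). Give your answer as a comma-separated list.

Set up det(lambda·I - L) = 0.
Expanding the 3×3 determinant: p(lambda) = lambda^3 + 10·lambda^2 + 8·lambda - 64.
Since p(-4) = 0, lambda = -4 is a root.
Dividing by (lambda + 4) leaves lambda^2 + 6·lambda - 16.
The quadratic factors as (lambda + 8)·(lambda - 2).
Eigenvalues: -8, -4, 2.

-8, -4, 2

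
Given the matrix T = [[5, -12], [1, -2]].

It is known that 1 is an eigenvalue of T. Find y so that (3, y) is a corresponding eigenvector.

1

We need (T - 1I)v = 0.
T - 1I = [[4, -12], [1, -3]].
Row 1: (4)·3 + (-12)·y = 0
Row 2: (1)·3 + (-3)·y = 0
Solving gives y = 1.
Check: T·(3, 1) = (3, 1) = 1·(3, 1).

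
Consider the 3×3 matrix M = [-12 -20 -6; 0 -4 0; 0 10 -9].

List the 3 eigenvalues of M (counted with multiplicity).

Set up det(rI - M) = 0.
Expanding along the first row, p(r) = r^3 + 25r^2 + 192r + 432.
Since p(-4) = 0, r = -4 is a root.
Factor out (r + 4): p(r) = (r + 4)·(r^2 + 21r + 108).
The quadratic factors as (r + 12)·(r + 9).
Eigenvalues: -12, -9, -4.

-12, -9, -4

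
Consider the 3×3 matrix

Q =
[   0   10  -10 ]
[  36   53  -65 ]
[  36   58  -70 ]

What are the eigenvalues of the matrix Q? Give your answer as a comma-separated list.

Compute the characteristic polynomial p(lambda) = det(lambda·I - Q).
Expanding the 3×3 determinant: p(lambda) = lambda^3 + 17·lambda^2 + 60·lambda.
Rational-root test: lambda = 0 gives p(0) = 0.
Factor out lambda: p(lambda) = lambda·(lambda^2 + 17·lambda + 60).
The quadratic factors as (lambda + 12)·(lambda + 5).
Eigenvalues: -12, -5, 0.

-12, -5, 0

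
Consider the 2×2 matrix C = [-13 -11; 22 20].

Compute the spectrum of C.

-2, 9

det(C - λI) = (-13 - λ)(20 - λ) - (-11)·(22) = λ^2 - 7λ - 18.
This factors as (λ + 2)·(λ - 9) = 0.
Eigenvalues: -2, 9.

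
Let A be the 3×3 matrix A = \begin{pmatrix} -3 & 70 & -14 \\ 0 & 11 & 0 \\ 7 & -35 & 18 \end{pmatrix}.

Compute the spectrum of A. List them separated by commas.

4, 11, 11

The characteristic polynomial is p(λ) = det(λI - A).
Expanding the 3×3 determinant: p(λ) = λ^3 - 26λ^2 + 209λ - 484.
Rational-root test: λ = 4 gives p(4) = 0.
Dividing by (λ - 4) leaves λ^2 - 22λ + 121.
The quadratic factor is (λ - 11)^2.
Eigenvalues: 4, 11, 11.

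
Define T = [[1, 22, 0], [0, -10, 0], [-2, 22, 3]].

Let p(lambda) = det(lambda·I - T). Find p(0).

p(0) = det(0·I − T) = det(−T) = (−1)^3·det(T).
det(T) = -30, so p(0) = 30.

30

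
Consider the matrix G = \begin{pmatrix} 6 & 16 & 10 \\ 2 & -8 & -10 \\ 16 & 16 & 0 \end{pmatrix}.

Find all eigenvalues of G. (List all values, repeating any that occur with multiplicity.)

Compute the characteristic polynomial p(μ) = det(μI - G).
Cofactor expansion gives p(μ) = μ^3 + 2μ^2 - 80μ.
Since p(0) = 0, μ = 0 is a root.
Factor out μ: p(μ) = μ·(μ^2 + 2μ - 80).
The quadratic factors as (μ + 10)·(μ - 8).
Eigenvalues: -10, 0, 8.

-10, 0, 8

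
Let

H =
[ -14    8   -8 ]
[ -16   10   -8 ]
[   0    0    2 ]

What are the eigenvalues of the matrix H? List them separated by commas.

The characteristic polynomial is p(λ) = det(λI - H).
Expanding along the first row, p(λ) = λ^3 + 2λ^2 - 20λ + 24.
Try λ = 2: p(2) = 0, so 2 is a root.
Factor out (λ - 2): p(λ) = (λ - 2)·(λ^2 + 4λ - 12).
The quadratic factors as (λ + 6)·(λ - 2).
Eigenvalues: -6, 2, 2.

-6, 2, 2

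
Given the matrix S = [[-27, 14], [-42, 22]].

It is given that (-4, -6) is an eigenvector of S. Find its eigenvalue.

Compute Sv: S·(-4, -6) = (24, 36).
Since Sv = λv, compare component 1: 24 = λ·-4, so λ = -6.

-6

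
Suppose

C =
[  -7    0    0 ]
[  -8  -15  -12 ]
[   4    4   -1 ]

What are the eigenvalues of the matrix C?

The characteristic polynomial is p(μ) = det(μI - C).
Cofactor expansion gives p(μ) = μ^3 + 23μ^2 + 175μ + 441.
Rational-root test: μ = -7 gives p(-7) = 0.
Dividing by (μ + 7) leaves μ^2 + 16μ + 63.
The quadratic factors as (μ + 9)·(μ + 7).
Eigenvalues: -9, -7, -7.

-9, -7, -7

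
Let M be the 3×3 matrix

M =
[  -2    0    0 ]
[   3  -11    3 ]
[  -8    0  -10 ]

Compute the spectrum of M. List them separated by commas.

Compute the characteristic polynomial p(lambda) = det(lambda·I - M).
Cofactor expansion gives p(lambda) = lambda^3 + 23·lambda^2 + 152·lambda + 220.
Try lambda = -2: p(-2) = 0, so -2 is a root.
Dividing by (lambda + 2) leaves lambda^2 + 21·lambda + 110.
The quadratic factors as (lambda + 11)·(lambda + 10).
Eigenvalues: -11, -10, -2.

-11, -10, -2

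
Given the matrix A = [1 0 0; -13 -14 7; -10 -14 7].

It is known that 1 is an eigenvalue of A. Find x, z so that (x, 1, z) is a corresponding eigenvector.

We need (A - 1I)v = 0.
A - 1I = [[0, 0, 0], [-13, -15, 7], [-10, -14, 6]].
Row 1: (0)·x + (0)·1 + (0)·z = 0
Row 2: (-13)·x + (-15)·1 + (7)·z = 0
Row 3: (-10)·x + (-14)·1 + (6)·z = 0
Solving gives x = 1, z = 4.
Check: A·(1, 1, 4) = (1, 1, 4) = 1·(1, 1, 4).

1, 4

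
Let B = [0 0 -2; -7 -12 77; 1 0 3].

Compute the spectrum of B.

-12, 1, 2

The characteristic polynomial is p(λ) = det(λI - B).
Expanding along the first row, p(λ) = λ^3 + 9λ^2 - 34λ + 24.
Try λ = 1: p(1) = 0, so 1 is a root.
Factor out (λ - 1): p(λ) = (λ - 1)·(λ^2 + 10λ - 24).
The quadratic factors as (λ + 12)·(λ - 2).
Eigenvalues: -12, 1, 2.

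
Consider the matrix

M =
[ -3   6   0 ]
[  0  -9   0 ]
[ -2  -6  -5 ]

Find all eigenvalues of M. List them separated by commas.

-9, -5, -3

Set up det(λI - M) = 0.
Cofactor expansion gives p(λ) = λ^3 + 17λ^2 + 87λ + 135.
Since p(-3) = 0, λ = -3 is a root.
Factor out (λ + 3): p(λ) = (λ + 3)·(λ^2 + 14λ + 45).
The quadratic factors as (λ + 9)·(λ + 5).
Eigenvalues: -9, -5, -3.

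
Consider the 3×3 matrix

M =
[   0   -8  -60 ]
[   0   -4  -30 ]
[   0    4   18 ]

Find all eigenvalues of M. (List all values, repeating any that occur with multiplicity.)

0, 6, 8

Compute the characteristic polynomial p(μ) = det(μI - M).
Cofactor expansion gives p(μ) = μ^3 - 14μ^2 + 48μ.
Since p(0) = 0, μ = 0 is a root.
Factor out μ: p(μ) = μ·(μ^2 - 14μ + 48).
The quadratic factors as (μ - 6)·(μ - 8).
Eigenvalues: 0, 6, 8.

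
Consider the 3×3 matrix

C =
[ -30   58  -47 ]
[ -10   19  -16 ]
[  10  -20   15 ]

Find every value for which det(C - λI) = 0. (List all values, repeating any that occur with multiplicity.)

-1, 0, 5

Set up det(tI - C) = 0.
Expanding along the first row, p(t) = t^3 - 4t^2 - 5t.
Try t = 0: p(0) = 0, so 0 is a root.
Factor out t: p(t) = t·(t^2 - 4t - 5).
The quadratic factors as (t + 1)·(t - 5).
Eigenvalues: -1, 0, 5.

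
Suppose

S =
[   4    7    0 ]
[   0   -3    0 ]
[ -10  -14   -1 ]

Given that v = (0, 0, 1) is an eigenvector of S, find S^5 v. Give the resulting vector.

(0, 0, -1)

First find the eigenvalue: Sv = (0, 0, -1) = -1·(0, 0, 1), so λ = -1.
Then S^5 v = λ^5·v = (-1)^5·(0, 0, 1) = -1·(0, 0, 1) = (0, 0, -1).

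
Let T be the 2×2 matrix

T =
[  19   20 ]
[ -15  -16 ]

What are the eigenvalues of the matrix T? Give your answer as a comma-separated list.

-1, 4

det(T - sI) = (19 - s)(-16 - s) - (20)·(-15) = s^2 - 3s - 4.
This factors as (s + 1)·(s - 4) = 0.
Eigenvalues: -1, 4.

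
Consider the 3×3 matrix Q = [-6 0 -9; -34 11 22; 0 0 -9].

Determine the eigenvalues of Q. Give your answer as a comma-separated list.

Set up det(sI - Q) = 0.
Cofactor expansion gives p(s) = s^3 + 4s^2 - 111s - 594.
Rational-root test: s = 11 gives p(11) = 0.
Factor out (s - 11): p(s) = (s - 11)·(s^2 + 15s + 54).
The quadratic factors as (s + 9)·(s + 6).
Eigenvalues: -9, -6, 11.

-9, -6, 11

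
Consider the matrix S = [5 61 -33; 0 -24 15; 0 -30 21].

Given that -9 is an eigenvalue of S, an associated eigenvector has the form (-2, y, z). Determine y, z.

1, 1

We need (S + 9I)v = 0.
S + 9I = [[14, 61, -33], [0, -15, 15], [0, -30, 30]].
Row 1: (14)·-2 + (61)·y + (-33)·z = 0
Row 2: (0)·-2 + (-15)·y + (15)·z = 0
Row 3: (0)·-2 + (-30)·y + (30)·z = 0
Solving gives y = 1, z = 1.
Check: S·(-2, 1, 1) = (18, -9, -9) = -9·(-2, 1, 1).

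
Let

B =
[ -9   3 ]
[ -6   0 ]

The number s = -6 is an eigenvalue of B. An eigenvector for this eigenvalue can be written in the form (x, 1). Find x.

1

We need (B + 6I)v = 0.
B + 6I = [[-3, 3], [-6, 6]].
Row 1: (-3)·x + (3)·1 = 0
Row 2: (-6)·x + (6)·1 = 0
Solving gives x = 1.
Check: B·(1, 1) = (-6, -6) = -6·(1, 1).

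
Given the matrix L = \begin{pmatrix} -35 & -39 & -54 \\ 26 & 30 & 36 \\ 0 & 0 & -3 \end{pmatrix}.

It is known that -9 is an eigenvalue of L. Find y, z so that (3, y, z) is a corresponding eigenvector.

-2, 0

We need (L + 9I)v = 0.
L + 9I = [[-26, -39, -54], [26, 39, 36], [0, 0, 6]].
Row 1: (-26)·3 + (-39)·y + (-54)·z = 0
Row 2: (26)·3 + (39)·y + (36)·z = 0
Row 3: (0)·3 + (0)·y + (6)·z = 0
Solving gives y = -2, z = 0.
Check: L·(3, -2, 0) = (-27, 18, 0) = -9·(3, -2, 0).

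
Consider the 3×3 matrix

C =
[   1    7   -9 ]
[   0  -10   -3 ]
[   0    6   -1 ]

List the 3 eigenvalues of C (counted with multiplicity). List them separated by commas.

Set up det(rI - C) = 0.
Cofactor expansion gives p(r) = r^3 + 10r^2 + 17r - 28.
Since p(-4) = 0, r = -4 is a root.
Dividing by (r + 4) leaves r^2 + 6r - 7.
The quadratic factors as (r + 7)·(r - 1).
Eigenvalues: -7, -4, 1.

-7, -4, 1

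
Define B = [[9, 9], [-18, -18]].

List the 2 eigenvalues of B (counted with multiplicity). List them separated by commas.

det(B - lambda·I) = (9 - lambda)(-18 - lambda) - (9)·(-18) = lambda^2 + 9·lambda.
This factors as (lambda + 9)·lambda = 0.
Eigenvalues: -9, 0.

-9, 0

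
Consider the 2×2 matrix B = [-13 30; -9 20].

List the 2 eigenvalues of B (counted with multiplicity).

det(B - lambda·I) = (-13 - lambda)(20 - lambda) - (30)·(-9) = lambda^2 - 7·lambda + 10.
This factors as (lambda - 2)·(lambda - 5) = 0.
Eigenvalues: 2, 5.

2, 5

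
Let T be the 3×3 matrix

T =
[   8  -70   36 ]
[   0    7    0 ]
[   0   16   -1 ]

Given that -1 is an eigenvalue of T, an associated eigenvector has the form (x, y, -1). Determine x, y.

We need (T + 1I)v = 0.
T + 1I = [[9, -70, 36], [0, 8, 0], [0, 16, 0]].
Row 1: (9)·x + (-70)·y + (36)·-1 = 0
Row 2: (0)·x + (8)·y + (0)·-1 = 0
Row 3: (0)·x + (16)·y + (0)·-1 = 0
Solving gives x = 4, y = 0.
Check: T·(4, 0, -1) = (-4, 0, 1) = -1·(4, 0, -1).

4, 0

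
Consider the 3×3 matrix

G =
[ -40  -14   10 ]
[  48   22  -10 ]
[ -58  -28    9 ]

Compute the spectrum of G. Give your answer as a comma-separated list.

Compute the characteristic polynomial p(λ) = det(λI - G).
Expanding the 3×3 determinant: p(λ) = λ^3 + 9λ^2 - 70λ - 528.
Since p(-6) = 0, λ = -6 is a root.
Dividing by (λ + 6) leaves λ^2 + 3λ - 88.
The quadratic factors as (λ + 11)·(λ - 8).
Eigenvalues: -11, -6, 8.

-11, -6, 8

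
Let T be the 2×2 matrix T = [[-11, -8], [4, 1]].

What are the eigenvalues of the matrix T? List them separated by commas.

-7, -3

det(T - λI) = (-11 - λ)(1 - λ) - (-8)·(4) = λ^2 + 10λ + 21.
This factors as (λ + 7)·(λ + 3) = 0.
Eigenvalues: -7, -3.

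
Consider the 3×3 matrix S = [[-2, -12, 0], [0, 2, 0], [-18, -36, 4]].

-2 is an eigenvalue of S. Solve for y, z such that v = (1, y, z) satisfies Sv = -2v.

0, 3

We need (S + 2I)v = 0.
S + 2I = [[0, -12, 0], [0, 4, 0], [-18, -36, 6]].
Row 1: (0)·1 + (-12)·y + (0)·z = 0
Row 2: (0)·1 + (4)·y + (0)·z = 0
Row 3: (-18)·1 + (-36)·y + (6)·z = 0
Solving gives y = 0, z = 3.
Check: S·(1, 0, 3) = (-2, 0, -6) = -2·(1, 0, 3).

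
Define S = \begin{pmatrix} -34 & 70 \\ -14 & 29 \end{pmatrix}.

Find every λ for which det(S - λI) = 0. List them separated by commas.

det(S - sI) = (-34 - s)(29 - s) - (70)·(-14) = s^2 + 5s - 6.
This factors as (s + 6)·(s - 1) = 0.
Eigenvalues: -6, 1.

-6, 1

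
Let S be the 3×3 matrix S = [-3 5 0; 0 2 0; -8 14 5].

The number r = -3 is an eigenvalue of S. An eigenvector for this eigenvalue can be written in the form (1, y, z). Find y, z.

0, 1

We need (S + 3I)v = 0.
S + 3I = [[0, 5, 0], [0, 5, 0], [-8, 14, 8]].
Row 1: (0)·1 + (5)·y + (0)·z = 0
Row 2: (0)·1 + (5)·y + (0)·z = 0
Row 3: (-8)·1 + (14)·y + (8)·z = 0
Solving gives y = 0, z = 1.
Check: S·(1, 0, 1) = (-3, 0, -3) = -3·(1, 0, 1).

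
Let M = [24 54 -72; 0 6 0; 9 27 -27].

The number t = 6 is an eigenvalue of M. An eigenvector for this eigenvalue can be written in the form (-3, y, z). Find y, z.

We need (M - 6I)v = 0.
M - 6I = [[18, 54, -72], [0, 0, 0], [9, 27, -33]].
Row 1: (18)·-3 + (54)·y + (-72)·z = 0
Row 2: (0)·-3 + (0)·y + (0)·z = 0
Row 3: (9)·-3 + (27)·y + (-33)·z = 0
Solving gives y = 1, z = 0.
Check: M·(-3, 1, 0) = (-18, 6, 0) = 6·(-3, 1, 0).

1, 0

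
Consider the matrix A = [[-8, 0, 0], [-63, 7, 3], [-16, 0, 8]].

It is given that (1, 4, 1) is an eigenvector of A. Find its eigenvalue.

-8

Compute Av: A·(1, 4, 1) = (-8, -32, -8).
Since Av = λv, compare component 1: -8 = λ·1, so λ = -8.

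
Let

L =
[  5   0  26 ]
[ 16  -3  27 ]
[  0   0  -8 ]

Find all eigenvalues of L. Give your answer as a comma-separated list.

-8, -3, 5

The characteristic polynomial is p(lambda) = det(lambda·I - L).
Expanding the 3×3 determinant: p(lambda) = lambda^3 + 6·lambda^2 - 31·lambda - 120.
Try lambda = 5: p(5) = 0, so 5 is a root.
Dividing by (lambda - 5) leaves lambda^2 + 11·lambda + 24.
The quadratic factors as (lambda + 8)·(lambda + 3).
Eigenvalues: -8, -3, 5.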